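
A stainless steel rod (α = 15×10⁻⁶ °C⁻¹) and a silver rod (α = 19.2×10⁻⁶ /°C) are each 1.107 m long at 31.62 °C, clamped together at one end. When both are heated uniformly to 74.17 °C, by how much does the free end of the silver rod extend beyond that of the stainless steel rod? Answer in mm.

0.198 mm

ΔT = 42.55 K
stainless steel: ΔL = 15×10⁻⁶ × 1.107 m × 42.55 = 7.0654×10⁻⁴ m = 0.70654 mm
silver: ΔL = 19.2×10⁻⁶ × 1.107 m × 42.55 = 9.0437×10⁻⁴ m = 0.90437 mm
difference = 0.90437 − 0.70654 = 0.19783 mm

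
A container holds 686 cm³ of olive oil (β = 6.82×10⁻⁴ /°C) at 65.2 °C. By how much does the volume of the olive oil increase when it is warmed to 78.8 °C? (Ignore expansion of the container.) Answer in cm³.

ΔV = 6.36 cm³

|ΔT| = |78.8 − 65.2| = 13.6 K
ΔV = βV₀ΔT = (6.82×10⁻⁴)(686)(13.6) = 6.36 cm³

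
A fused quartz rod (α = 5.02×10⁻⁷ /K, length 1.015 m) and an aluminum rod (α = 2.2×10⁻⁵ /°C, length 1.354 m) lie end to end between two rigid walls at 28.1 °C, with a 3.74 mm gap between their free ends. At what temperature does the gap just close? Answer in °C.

Gap closes when ΔL₁ + ΔL₂ = 3.74 mm = 3.74×10⁻³ m
(α₁L₁ + α₂L₂)ΔT = g
α₁L₁ + α₂L₂ = 5.02×10⁻⁷×1.015 + 2.2×10⁻⁵×1.354 = 3.029753×10⁻⁵ m/K
ΔT = 3.74×10⁻³ / 3.029753×10⁻⁵ = 123.44 K
T = 28.1 + 123.44 = 151.54 °C

T = 152 °C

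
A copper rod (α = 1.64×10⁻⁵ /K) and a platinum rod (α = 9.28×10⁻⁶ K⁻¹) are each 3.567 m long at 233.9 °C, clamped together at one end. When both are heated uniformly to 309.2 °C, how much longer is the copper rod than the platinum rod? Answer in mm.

ΔT = 75.3 K
copper: ΔL = 1.64×10⁻⁵ × 3.567 m × 75.3 = 4.4050×10⁻³ m = 4.4050 mm
platinum: ΔL = 9.28×10⁻⁶ × 3.567 m × 75.3 = 2.4926×10⁻³ m = 2.4926 mm
difference = 4.4050 − 2.4926 = 1.9124 mm

1.91 mm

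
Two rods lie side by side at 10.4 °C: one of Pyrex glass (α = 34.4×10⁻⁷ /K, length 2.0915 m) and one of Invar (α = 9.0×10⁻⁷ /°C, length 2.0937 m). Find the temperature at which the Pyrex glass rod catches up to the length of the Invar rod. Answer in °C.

Equal length when α₁L₁ΔT − α₂L₂ΔT = L₂ − L₁ = 2.20×10⁻³ m
α₁L₁ = 7.19476×10⁻⁶, α₂L₂ = 1.88433×10⁻⁶ → Δ(αL) = 5.31043×10⁻⁶ m/K
ΔT = 2.20×10⁻³ / 5.31043×10⁻⁶ = 414.279 K, so T = 10.4 + 414.279 = 424.679 °C

T = 424.7 °C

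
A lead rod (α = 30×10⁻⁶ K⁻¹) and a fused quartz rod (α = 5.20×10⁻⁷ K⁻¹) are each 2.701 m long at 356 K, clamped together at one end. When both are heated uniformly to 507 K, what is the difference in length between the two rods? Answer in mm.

12.0 mm

ΔT = 151 K
lead: ΔL = 30×10⁻⁶ × 2.701 m × 151 = 1.2236×10⁻² m = 12.236 mm
fused quartz: ΔL = 5.20×10⁻⁷ × 2.701 m × 151 = 2.1208×10⁻⁴ m = 0.21208 mm
difference = 12.236 − 0.21208 = 12.02392 mm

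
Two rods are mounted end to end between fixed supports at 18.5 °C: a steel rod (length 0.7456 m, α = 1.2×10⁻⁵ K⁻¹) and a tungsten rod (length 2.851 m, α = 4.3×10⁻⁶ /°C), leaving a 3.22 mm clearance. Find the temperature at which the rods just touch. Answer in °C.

T = 170 °C

Gap closes when ΔL₁ + ΔL₂ = 3.22 mm = 3.22×10⁻³ m
(α₁L₁ + α₂L₂)ΔT = g
α₁L₁ + α₂L₂ = 1.2×10⁻⁵×0.7456 + 4.3×10⁻⁶×2.851 = 2.12065×10⁻⁵ m/K
ΔT = 3.22×10⁻³ / 2.12065×10⁻⁵ = 151.84 K
T = 18.5 + 151.84 = 170.34 °C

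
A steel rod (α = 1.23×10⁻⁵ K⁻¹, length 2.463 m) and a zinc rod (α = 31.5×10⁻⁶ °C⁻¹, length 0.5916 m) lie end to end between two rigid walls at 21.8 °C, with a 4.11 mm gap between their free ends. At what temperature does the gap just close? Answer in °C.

α₁L₁ = 3.02949×10⁻⁵ m/K, α₂L₂ = 1.86354×10⁻⁵ m/K → total 4.89303×10⁻⁵ m/K
ΔT = g/(α₁L₁+α₂L₂) = 4.11×10⁻³ / 4.89303×10⁻⁵ = 84.00 K
T = 21.8 + 84.00 = 105.80 °C

T = 106 °C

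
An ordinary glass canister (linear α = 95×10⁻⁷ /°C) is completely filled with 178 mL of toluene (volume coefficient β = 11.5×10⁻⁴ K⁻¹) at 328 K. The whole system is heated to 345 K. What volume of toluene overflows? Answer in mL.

The canister also expands: β_container ≈ 3α = 2.85×10⁻⁵ /K
Net overflow = V₀(β_liq − 3α_cont)ΔT
β − 3α = 1.15×10⁻³ − 2.85×10⁻⁵ = 1.1215×10⁻³ /K; ΔT = 17 K
ΔV = 178 × 1.1215×10⁻³ × 17 = 3.39 mL

3.39 mL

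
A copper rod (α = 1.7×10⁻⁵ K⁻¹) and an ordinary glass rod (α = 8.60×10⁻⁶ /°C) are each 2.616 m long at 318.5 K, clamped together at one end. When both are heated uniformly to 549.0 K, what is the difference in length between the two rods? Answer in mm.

ΔT = 230.5 K
copper: ΔL = 1.7×10⁻⁵ × 2.616 m × 230.5 = 1.0251×10⁻² m = 10.251 mm
ordinary glass: ΔL = 8.60×10⁻⁶ × 2.616 m × 230.5 = 5.1857×10⁻³ m = 5.1857 mm
difference = 10.251 − 5.1857 = 5.0653 mm

5.07 mm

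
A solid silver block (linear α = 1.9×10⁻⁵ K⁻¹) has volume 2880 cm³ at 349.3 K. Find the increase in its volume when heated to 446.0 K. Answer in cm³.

ΔV = 15.9 cm³

Isotropic solid: β ≈ 3α = 5.7×10⁻⁵ /K; ΔT = 96.7 K
ΔV = 3αV₀ΔT = 3(1.9×10⁻⁵)(2880)(96.7) = 15.9 cm³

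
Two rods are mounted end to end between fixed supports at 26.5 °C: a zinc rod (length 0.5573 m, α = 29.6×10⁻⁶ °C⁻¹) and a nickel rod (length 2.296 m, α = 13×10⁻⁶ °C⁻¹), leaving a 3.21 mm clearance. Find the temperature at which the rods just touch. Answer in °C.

Gap closes when ΔL₁ + ΔL₂ = 3.21 mm = 3.21×10⁻³ m
(α₁L₁ + α₂L₂)ΔT = g
α₁L₁ + α₂L₂ = 29.6×10⁻⁶×0.5573 + 13×10⁻⁶×2.296 = 4.634408×10⁻⁵ m/K
ΔT = 3.21×10⁻³ / 4.634408×10⁻⁵ = 69.265 K
T = 26.5 + 69.265 = 95.765 °C

T = 95.8 °C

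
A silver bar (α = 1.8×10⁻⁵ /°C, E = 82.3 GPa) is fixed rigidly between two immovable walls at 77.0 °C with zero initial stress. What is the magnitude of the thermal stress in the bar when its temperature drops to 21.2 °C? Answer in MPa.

σ = 82.7 MPa

Fully constrained: the free strain ε = αΔT is blocked, so σ = Eε = EαΔT.
|ΔT| = 55.8 K
σ = 82.3×10⁹ × 1.8×10⁻⁵ × 55.8 = 8.27×10⁷ Pa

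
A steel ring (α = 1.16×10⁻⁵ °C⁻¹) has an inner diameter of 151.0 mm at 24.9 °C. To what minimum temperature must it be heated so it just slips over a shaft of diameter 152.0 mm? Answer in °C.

Required Δd = 152.0 − 151.0 = 1.0 mm
Δd = αd₀ΔT ⇒ ΔT = Δd/(αd₀) = 1.0 / (1.16×10⁻⁵ × 151.0) = 570.91 K
T_min = 24.9 + 570.91 = 595.81 °C

T = 596 °C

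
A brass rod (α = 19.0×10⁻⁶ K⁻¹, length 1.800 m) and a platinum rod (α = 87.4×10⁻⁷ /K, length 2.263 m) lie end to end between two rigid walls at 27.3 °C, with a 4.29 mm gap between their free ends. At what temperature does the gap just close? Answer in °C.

Gap closes when ΔL₁ + ΔL₂ = 4.29 mm = 4.29×10⁻³ m
(α₁L₁ + α₂L₂)ΔT = g
α₁L₁ + α₂L₂ = 19.0×10⁻⁶×1.800 + 87.4×10⁻⁷×2.263 = 5.397862×10⁻⁵ m/K
ΔT = 4.29×10⁻³ / 5.397862×10⁻⁵ = 79.48 K
T = 27.3 + 79.48 = 106.78 °C

T = 107 °C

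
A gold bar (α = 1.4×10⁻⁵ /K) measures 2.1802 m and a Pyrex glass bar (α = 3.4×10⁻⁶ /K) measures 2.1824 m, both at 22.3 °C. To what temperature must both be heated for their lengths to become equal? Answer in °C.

T = 117.5 °C

L₁(1 + α₁ΔT) = L₂(1 + α₂ΔT) ⇒ ΔT = (L₂ − L₁)/(α₁L₁ − α₂L₂)
L₂ − L₁ = 2.1824 − 2.1802 = 2.20×10⁻³ m
α₁L₁ − α₂L₂ = 1.4×10⁻⁵×2.1802 − 3.4×10⁻⁶×2.1824 = 2.310264×10⁻⁵ m/K
ΔT = 2.20×10⁻³ / 2.310264×10⁻⁵ = 95.227 K
T = 22.3 + 95.227 = 117.527 °C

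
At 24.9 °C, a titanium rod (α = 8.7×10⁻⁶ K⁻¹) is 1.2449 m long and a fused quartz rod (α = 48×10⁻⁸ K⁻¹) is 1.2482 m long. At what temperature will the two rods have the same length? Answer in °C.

Equal length when α₁L₁ΔT − α₂L₂ΔT = L₂ − L₁ = 3.30×10⁻³ m
α₁L₁ = 1.083063×10⁻⁵, α₂L₂ = 5.99136×10⁻⁷ → Δ(αL) = 1.0231494×10⁻⁵ m/K
ΔT = 3.30×10⁻³ / 1.0231494×10⁻⁵ = 322.534 K, so T = 24.9 + 322.534 = 347.434 °C

T = 347.4 °C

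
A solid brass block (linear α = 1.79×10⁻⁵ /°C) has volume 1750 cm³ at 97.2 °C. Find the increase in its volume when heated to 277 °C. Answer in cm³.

Isotropic solid: β ≈ 3α = 5.4×10⁻⁵ /K; ΔT = 179.8 K
ΔV = 3αV₀ΔT = 3(1.79×10⁻⁵)(1750)(179.8) = 16.9 cm³

ΔV = 16.9 cm³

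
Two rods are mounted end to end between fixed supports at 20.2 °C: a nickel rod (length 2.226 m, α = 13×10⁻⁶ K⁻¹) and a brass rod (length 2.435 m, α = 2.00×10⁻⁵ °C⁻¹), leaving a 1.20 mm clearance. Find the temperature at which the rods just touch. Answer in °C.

T = 35.7 °C

Gap closes when ΔL₁ + ΔL₂ = 1.20 mm = 1.20×10⁻³ m
(α₁L₁ + α₂L₂)ΔT = g
α₁L₁ + α₂L₂ = 13×10⁻⁶×2.226 + 2.00×10⁻⁵×2.435 = 7.7638×10⁻⁵ m/K
ΔT = 1.20×10⁻³ / 7.7638×10⁻⁵ = 15.456 K
T = 20.2 + 15.456 = 35.656 °C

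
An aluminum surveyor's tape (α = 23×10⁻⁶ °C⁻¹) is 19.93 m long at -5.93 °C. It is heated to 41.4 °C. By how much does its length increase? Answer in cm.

|ΔT| = |41.4 − (-5.93)| = 47.33 K
ΔL = αL₀ΔT = (23×10⁻⁶)(19.93)(47.33) = 2.17×10⁻² m

ΔL = 2.17 cm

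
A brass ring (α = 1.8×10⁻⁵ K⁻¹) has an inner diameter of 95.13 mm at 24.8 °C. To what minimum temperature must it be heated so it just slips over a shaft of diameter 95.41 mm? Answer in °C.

Required Δd = 95.41 − 95.13 = 0.28 mm
Δd = αd₀ΔT ⇒ ΔT = Δd/(αd₀) = 0.28 / (1.8×10⁻⁵ × 95.13) = 163.52 K
T_min = 24.8 + 163.52 = 188.32 °C

T = 188 °C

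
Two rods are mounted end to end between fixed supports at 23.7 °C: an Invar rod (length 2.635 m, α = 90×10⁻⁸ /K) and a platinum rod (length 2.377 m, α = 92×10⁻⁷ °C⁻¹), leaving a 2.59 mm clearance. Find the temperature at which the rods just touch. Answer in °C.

Gap closes when ΔL₁ + ΔL₂ = 2.59 mm = 2.59×10⁻³ m
(α₁L₁ + α₂L₂)ΔT = g
α₁L₁ + α₂L₂ = 90×10⁻⁸×2.635 + 92×10⁻⁷×2.377 = 2.42399×10⁻⁵ m/K
ΔT = 2.59×10⁻³ / 2.42399×10⁻⁵ = 106.85 K
T = 23.7 + 106.85 = 130.55 °C

T = 131 °C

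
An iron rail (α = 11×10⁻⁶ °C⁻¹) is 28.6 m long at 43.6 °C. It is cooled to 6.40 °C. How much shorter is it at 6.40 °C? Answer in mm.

|ΔT| = |6.40 − 43.6| = 37.20 K
ΔL = αL₀ΔT = (11×10⁻⁶)(28.6)(37.20) = 1.17×10⁻² m

ΔL = 11.7 mm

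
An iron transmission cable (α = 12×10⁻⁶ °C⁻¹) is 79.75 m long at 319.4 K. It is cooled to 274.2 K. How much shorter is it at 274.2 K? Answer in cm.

|ΔT| = |274.2 − 319.4| = 45.2 K
ΔL = αL₀ΔT = (12×10⁻⁶)(79.75)(45.2) = 4.33×10⁻² m

ΔL = 4.33 cm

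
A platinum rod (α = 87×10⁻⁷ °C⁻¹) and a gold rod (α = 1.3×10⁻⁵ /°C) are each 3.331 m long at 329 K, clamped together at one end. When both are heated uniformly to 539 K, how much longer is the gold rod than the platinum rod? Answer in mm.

3.01 mm

ΔT = 210 K
platinum: ΔL = 87×10⁻⁷ × 3.331 m × 210 = 6.0857×10⁻³ m = 6.0857 mm
gold: ΔL = 1.3×10⁻⁵ × 3.331 m × 210 = 9.0936×10⁻³ m = 9.0936 mm
difference = 9.0936 − 6.0857 = 3.0079 mm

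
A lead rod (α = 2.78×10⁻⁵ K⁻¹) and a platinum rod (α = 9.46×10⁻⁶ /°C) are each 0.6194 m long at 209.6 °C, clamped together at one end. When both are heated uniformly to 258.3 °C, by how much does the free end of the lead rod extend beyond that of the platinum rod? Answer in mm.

0.553 mm

ΔT = 48.7 K
lead: ΔL = 2.78×10⁻⁵ × 0.6194 m × 48.7 = 8.3858×10⁻⁴ m = 0.83858 mm
platinum: ΔL = 9.46×10⁻⁶ × 0.6194 m × 48.7 = 2.8536×10⁻⁴ m = 0.28536 mm
difference = 0.83858 − 0.28536 = 0.55322 mm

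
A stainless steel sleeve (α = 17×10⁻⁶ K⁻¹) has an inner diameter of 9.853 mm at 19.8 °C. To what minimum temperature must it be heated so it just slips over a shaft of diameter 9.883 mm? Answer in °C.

T = 199 °C

Required Δd = 9.883 − 9.853 = 0.030 mm
Δd = αd₀ΔT ⇒ ΔT = Δd/(αd₀) = 0.030 / (17×10⁻⁶ × 9.853) = 179.10 K
T_min = 19.8 + 179.10 = 198.90 °C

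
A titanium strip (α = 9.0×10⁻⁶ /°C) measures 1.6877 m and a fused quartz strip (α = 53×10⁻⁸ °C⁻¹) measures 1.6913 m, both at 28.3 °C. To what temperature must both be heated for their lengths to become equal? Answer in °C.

T = 280.2 °C

L₁(1 + α₁ΔT) = L₂(1 + α₂ΔT) ⇒ ΔT = (L₂ − L₁)/(α₁L₁ − α₂L₂)
L₂ − L₁ = 1.6913 − 1.6877 = 3.60×10⁻³ m
α₁L₁ − α₂L₂ = 9.0×10⁻⁶×1.6877 − 53×10⁻⁸×1.6913 = 1.4292911×10⁻⁵ m/K
ΔT = 3.60×10⁻³ / 1.4292911×10⁻⁵ = 251.873 K
T = 28.3 + 251.873 = 280.173 °C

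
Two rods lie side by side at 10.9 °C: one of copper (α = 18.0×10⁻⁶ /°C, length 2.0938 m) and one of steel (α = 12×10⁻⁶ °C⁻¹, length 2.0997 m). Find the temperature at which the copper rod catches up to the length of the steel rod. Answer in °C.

L₁(1 + α₁ΔT) = L₂(1 + α₂ΔT) ⇒ ΔT = (L₂ − L₁)/(α₁L₁ − α₂L₂)
L₂ − L₁ = 2.0997 − 2.0938 = 5.90×10⁻³ m
α₁L₁ − α₂L₂ = 18.0×10⁻⁶×2.0938 − 12×10⁻⁶×2.0997 = 1.2492×10⁻⁵ m/K
ΔT = 5.90×10⁻³ / 1.2492×10⁻⁵ = 472.302 K
T = 10.9 + 472.302 = 483.202 °C

T = 483.2 °C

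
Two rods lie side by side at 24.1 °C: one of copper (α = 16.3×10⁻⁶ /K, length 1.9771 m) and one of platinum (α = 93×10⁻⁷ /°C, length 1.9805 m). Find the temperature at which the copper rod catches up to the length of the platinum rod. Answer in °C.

T = 270.3 °C

Equal length when α₁L₁ΔT − α₂L₂ΔT = L₂ − L₁ = 3.40×10⁻³ m
α₁L₁ = 3.222673×10⁻⁵, α₂L₂ = 1.841865×10⁻⁵ → Δ(αL) = 1.380808×10⁻⁵ m/K
ΔT = 3.40×10⁻³ / 1.380808×10⁻⁵ = 246.233 K, so T = 24.1 + 246.233 = 270.333 °C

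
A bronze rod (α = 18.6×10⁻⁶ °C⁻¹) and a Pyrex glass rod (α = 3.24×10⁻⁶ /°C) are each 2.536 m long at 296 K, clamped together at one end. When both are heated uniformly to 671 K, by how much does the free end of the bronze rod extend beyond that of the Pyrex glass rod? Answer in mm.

ΔT = 375 K
bronze: ΔL = 18.6×10⁻⁶ × 2.536 m × 375 = 1.7689×10⁻² m = 17.689 mm
Pyrex glass: ΔL = 3.24×10⁻⁶ × 2.536 m × 375 = 3.0812×10⁻³ m = 3.0812 mm
difference = 17.689 − 3.0812 = 14.6078 mm

14.6 mm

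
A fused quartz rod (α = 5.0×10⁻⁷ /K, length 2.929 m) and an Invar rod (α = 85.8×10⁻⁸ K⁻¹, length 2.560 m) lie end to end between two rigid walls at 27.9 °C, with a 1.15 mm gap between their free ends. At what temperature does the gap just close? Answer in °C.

α₁L₁ = 1.4645×10⁻⁶ m/K, α₂L₂ = 2.19648×10⁻⁶ m/K → total 3.66098×10⁻⁶ m/K
ΔT = g/(α₁L₁+α₂L₂) = 1.15×10⁻³ / 3.66098×10⁻⁶ = 314.12 K
T = 27.9 + 314.12 = 342.02 °C

T = 342 °C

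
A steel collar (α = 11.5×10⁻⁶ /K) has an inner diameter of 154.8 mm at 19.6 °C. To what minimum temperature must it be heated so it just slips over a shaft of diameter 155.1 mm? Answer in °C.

Required Δd = 155.1 − 154.8 = 0.3 mm
Δd = αd₀ΔT ⇒ ΔT = Δd/(αd₀) = 0.3 / (11.5×10⁻⁶ × 154.8) = 168.52 K
T_min = 19.6 + 168.52 = 188.12 °C

T = 188 °C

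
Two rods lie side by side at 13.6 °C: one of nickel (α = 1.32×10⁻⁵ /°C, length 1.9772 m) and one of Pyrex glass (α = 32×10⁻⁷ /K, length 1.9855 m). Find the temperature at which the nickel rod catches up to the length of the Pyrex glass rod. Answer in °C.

T = 434.0 °C

Equal length when α₁L₁ΔT − α₂L₂ΔT = L₂ − L₁ = 8.30×10⁻³ m
α₁L₁ = 2.609904×10⁻⁵, α₂L₂ = 6.3536×10⁻⁶ → Δ(αL) = 1.974544×10⁻⁵ m/K
ΔT = 8.30×10⁻³ / 1.974544×10⁻⁵ = 420.350 K, so T = 13.6 + 420.350 = 433.950 °C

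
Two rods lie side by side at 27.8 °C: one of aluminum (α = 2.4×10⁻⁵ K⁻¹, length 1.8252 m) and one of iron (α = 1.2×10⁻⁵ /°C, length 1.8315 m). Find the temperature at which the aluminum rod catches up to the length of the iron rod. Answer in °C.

T = 316.4 °C

Equal length when α₁L₁ΔT − α₂L₂ΔT = L₂ − L₁ = 6.30×10⁻³ m
α₁L₁ = 4.38048×10⁻⁵, α₂L₂ = 2.1978×10⁻⁵ → Δ(αL) = 2.18268×10⁻⁵ m/K
ΔT = 6.30×10⁻³ / 2.18268×10⁻⁵ = 288.636 K, so T = 27.8 + 288.636 = 316.436 °C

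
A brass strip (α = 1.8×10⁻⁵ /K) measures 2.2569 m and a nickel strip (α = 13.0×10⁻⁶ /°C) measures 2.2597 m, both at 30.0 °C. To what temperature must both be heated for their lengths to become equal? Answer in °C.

Equal length when α₁L₁ΔT − α₂L₂ΔT = L₂ − L₁ = 2.80×10⁻³ m
α₁L₁ = 4.06242×10⁻⁵, α₂L₂ = 2.93761×10⁻⁵ → Δ(αL) = 1.12481×10⁻⁵ m/K
ΔT = 2.80×10⁻³ / 1.12481×10⁻⁵ = 248.931 K, so T = 30.0 + 248.931 = 278.931 °C

T = 278.9 °C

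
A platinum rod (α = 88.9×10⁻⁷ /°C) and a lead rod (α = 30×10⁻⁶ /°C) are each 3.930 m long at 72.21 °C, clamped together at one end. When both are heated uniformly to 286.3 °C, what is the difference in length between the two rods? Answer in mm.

17.8 mm

ΔT = 214.09 K
platinum: ΔL = 88.9×10⁻⁷ × 3.930 m × 214.09 = 7.4798×10⁻³ m = 7.4798 mm
lead: ΔL = 30×10⁻⁶ × 3.930 m × 214.09 = 2.5241×10⁻² m = 25.241 mm
difference = 25.241 − 7.4798 = 17.7612 mm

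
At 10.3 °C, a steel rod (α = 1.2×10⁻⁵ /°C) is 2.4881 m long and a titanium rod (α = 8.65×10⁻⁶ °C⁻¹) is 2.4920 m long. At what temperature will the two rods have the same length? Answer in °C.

T = 480.1 °C

L₁(1 + α₁ΔT) = L₂(1 + α₂ΔT) ⇒ ΔT = (L₂ − L₁)/(α₁L₁ − α₂L₂)
L₂ − L₁ = 2.4920 − 2.4881 = 3.90×10⁻³ m
α₁L₁ − α₂L₂ = 1.2×10⁻⁵×2.4881 − 8.65×10⁻⁶×2.4920 = 8.3014×10⁻⁶ m/K
ΔT = 3.90×10⁻³ / 8.3014×10⁻⁶ = 469.800 K
T = 10.3 + 469.800 = 480.100 °C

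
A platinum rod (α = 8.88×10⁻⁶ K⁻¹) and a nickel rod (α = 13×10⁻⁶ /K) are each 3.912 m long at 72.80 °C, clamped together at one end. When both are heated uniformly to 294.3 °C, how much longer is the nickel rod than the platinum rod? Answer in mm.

3.57 mm

ΔT = 221.50 K
platinum: ΔL = 8.88×10⁻⁶ × 3.912 m × 221.50 = 7.6946×10⁻³ m = 7.6946 mm
nickel: ΔL = 13×10⁻⁶ × 3.912 m × 221.50 = 1.1265×10⁻² m = 11.265 mm
difference = 11.265 − 7.6946 = 3.5704 mm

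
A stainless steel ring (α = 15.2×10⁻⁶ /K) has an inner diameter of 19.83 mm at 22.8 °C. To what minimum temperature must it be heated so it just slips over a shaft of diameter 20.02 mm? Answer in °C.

T = 653 °C

Required Δd = 20.02 − 19.83 = 0.19 mm
Δd = αd₀ΔT ⇒ ΔT = Δd/(αd₀) = 0.19 / (15.2×10⁻⁶ × 19.83) = 630.36 K
T_min = 22.8 + 630.36 = 653.16 °C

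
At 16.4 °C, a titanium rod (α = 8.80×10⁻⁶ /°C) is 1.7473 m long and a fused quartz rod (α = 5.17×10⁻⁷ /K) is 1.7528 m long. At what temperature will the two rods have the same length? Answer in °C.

L₁(1 + α₁ΔT) = L₂(1 + α₂ΔT) ⇒ ΔT = (L₂ − L₁)/(α₁L₁ − α₂L₂)
L₂ − L₁ = 1.7528 − 1.7473 = 5.50×10⁻³ m
α₁L₁ − α₂L₂ = 8.80×10⁻⁶×1.7473 − 5.17×10⁻⁷×1.7528 = 1.44700424×10⁻⁵ m/K
ΔT = 5.50×10⁻³ / 1.44700424×10⁻⁵ = 380.096 K
T = 16.4 + 380.096 = 396.496 °C

T = 396.5 °C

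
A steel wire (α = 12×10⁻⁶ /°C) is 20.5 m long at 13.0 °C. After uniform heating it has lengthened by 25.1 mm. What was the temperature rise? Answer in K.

ΔL = αL₀ΔT ⇒ ΔT = ΔL / (αL₀)
ΔT = 25.1×10⁻³ m / (12×10⁻⁶ × 20.5 m) = 102.03 K

ΔT = 102 K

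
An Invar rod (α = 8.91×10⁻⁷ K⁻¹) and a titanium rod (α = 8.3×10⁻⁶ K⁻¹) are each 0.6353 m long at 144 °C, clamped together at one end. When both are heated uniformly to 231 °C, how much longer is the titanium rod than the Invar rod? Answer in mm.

0.410 mm

ΔT = 87 K
Invar: ΔL = 8.91×10⁻⁷ × 0.6353 m × 87 = 4.9247×10⁻⁵ m = 0.049247 mm
titanium: ΔL = 8.3×10⁻⁶ × 0.6353 m × 87 = 4.5875×10⁻⁴ m = 0.45875 mm
difference = 0.45875 − 0.049247 = 0.409503 mm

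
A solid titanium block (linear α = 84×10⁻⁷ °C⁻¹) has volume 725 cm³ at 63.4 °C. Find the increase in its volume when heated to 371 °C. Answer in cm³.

ΔV = 5.62 cm³

Isotropic solid: β ≈ 3α = 2.5×10⁻⁵ /K; ΔT = 307.6 K
ΔV = 3αV₀ΔT = 3(84×10⁻⁷)(725)(307.6) = 5.62 cm³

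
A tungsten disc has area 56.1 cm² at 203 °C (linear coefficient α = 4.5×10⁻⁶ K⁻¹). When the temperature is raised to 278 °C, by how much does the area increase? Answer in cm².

Area coefficient ≈ 2α; |ΔT| = 75 K
ΔA = 2αA₀ΔT = 2(4.5×10⁻⁶)(56.1)(75) = 0.0379 cm²

ΔA = 0.0379 cm²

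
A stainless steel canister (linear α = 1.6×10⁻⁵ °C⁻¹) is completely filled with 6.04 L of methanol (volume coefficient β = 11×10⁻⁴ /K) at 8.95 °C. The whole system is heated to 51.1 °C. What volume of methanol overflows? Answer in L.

The canister also expands: β_container ≈ 3α = 4.8×10⁻⁵ /K
Net overflow = V₀(β_liq − 3α_cont)ΔT
β − 3α = 1.10×10⁻³ − 4.8×10⁻⁵ = 1.052×10⁻³ /K; ΔT = 42.15 K
ΔV = 6.04 × 1.052×10⁻³ × 42.15 = 0.268 L

0.268 L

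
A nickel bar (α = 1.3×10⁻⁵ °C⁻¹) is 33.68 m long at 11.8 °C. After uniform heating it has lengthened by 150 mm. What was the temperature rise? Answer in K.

ΔT = 343 K

ΔL = αL₀ΔT ⇒ ΔT = ΔL / (αL₀)
ΔT = 150×10⁻³ m / (1.3×10⁻⁵ × 33.68 m) = 342.59 K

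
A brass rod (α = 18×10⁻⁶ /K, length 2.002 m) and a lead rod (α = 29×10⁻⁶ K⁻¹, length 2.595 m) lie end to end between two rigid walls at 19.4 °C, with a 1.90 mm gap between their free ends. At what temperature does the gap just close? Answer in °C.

T = 36.5 °C

α₁L₁ = 3.6036×10⁻⁵ m/K, α₂L₂ = 7.5255×10⁻⁵ m/K → total 1.11291×10⁻⁴ m/K
ΔT = g/(α₁L₁+α₂L₂) = 1.90×10⁻³ / 1.11291×10⁻⁴ = 17.072 K
T = 19.4 + 17.072 = 36.472 °C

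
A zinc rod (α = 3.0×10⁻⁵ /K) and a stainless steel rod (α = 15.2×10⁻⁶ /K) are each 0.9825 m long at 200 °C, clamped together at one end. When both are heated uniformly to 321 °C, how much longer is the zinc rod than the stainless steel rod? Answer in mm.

ΔT = 121 K
zinc: ΔL = 3.0×10⁻⁵ × 0.9825 m × 121 = 3.5665×10⁻³ m = 3.5665 mm
stainless steel: ΔL = 15.2×10⁻⁶ × 0.9825 m × 121 = 1.8070×10⁻³ m = 1.8070 mm
difference = 3.5665 − 1.8070 = 1.7595 mm

1.76 mm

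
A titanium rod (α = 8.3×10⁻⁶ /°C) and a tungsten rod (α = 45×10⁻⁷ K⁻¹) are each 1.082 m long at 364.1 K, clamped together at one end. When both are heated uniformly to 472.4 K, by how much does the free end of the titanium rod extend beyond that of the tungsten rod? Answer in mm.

0.445 mm

ΔT = 108.3 K
titanium: ΔL = 8.3×10⁻⁶ × 1.082 m × 108.3 = 9.7260×10⁻⁴ m = 0.97260 mm
tungsten: ΔL = 45×10⁻⁷ × 1.082 m × 108.3 = 5.2731×10⁻⁴ m = 0.52731 mm
difference = 0.97260 − 0.52731 = 0.44529 mm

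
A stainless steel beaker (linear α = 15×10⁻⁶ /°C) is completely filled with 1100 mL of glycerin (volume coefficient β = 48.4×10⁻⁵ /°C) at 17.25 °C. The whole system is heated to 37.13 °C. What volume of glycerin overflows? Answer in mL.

The beaker also expands: β_container ≈ 3α = 4.5×10⁻⁵ /K
Net overflow = V₀(β_liq − 3α_cont)ΔT
β − 3α = 4.84×10⁻⁴ − 4.5×10⁻⁵ = 4.39×10⁻⁴ /K; ΔT = 19.88 K
ΔV = 1100 × 4.39×10⁻⁴ × 19.88 = 9.60 mL

9.60 mL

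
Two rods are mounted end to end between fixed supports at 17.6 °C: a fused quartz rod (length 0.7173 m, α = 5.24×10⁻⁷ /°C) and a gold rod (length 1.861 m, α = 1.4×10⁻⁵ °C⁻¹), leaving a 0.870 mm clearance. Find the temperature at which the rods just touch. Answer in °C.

T = 50.5 °C

α₁L₁ = 3.758652×10⁻⁷ m/K, α₂L₂ = 2.6054×10⁻⁵ m/K → total 2.64298652×10⁻⁵ m/K
ΔT = g/(α₁L₁+α₂L₂) = 8.70×10⁻⁴ / 2.64298652×10⁻⁵ = 32.917 K
T = 17.6 + 32.917 = 50.517 °C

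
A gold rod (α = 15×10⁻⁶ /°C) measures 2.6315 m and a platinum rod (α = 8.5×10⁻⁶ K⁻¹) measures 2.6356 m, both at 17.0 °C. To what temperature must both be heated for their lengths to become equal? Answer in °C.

T = 257.2 °C

L₁(1 + α₁ΔT) = L₂(1 + α₂ΔT) ⇒ ΔT = (L₂ − L₁)/(α₁L₁ − α₂L₂)
L₂ − L₁ = 2.6356 − 2.6315 = 4.10×10⁻³ m
α₁L₁ − α₂L₂ = 15×10⁻⁶×2.6315 − 8.5×10⁻⁶×2.6356 = 1.70699×10⁻⁵ m/K
ΔT = 4.10×10⁻³ / 1.70699×10⁻⁵ = 240.189 K
T = 17.0 + 240.189 = 257.189 °C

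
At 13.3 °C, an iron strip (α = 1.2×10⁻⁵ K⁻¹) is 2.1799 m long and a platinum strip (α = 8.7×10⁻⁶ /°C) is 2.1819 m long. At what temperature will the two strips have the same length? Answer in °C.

T = 292.0 °C

L₁(1 + α₁ΔT) = L₂(1 + α₂ΔT) ⇒ ΔT = (L₂ − L₁)/(α₁L₁ − α₂L₂)
L₂ − L₁ = 2.1819 − 2.1799 = 2.00×10⁻³ m
α₁L₁ − α₂L₂ = 1.2×10⁻⁵×2.1799 − 8.7×10⁻⁶×2.1819 = 7.17627×10⁻⁶ m/K
ΔT = 2.00×10⁻³ / 7.17627×10⁻⁶ = 278.696 K
T = 13.3 + 278.696 = 291.996 °C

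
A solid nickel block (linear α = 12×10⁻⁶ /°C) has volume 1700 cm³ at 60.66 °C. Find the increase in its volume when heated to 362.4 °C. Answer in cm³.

Isotropic solid: β ≈ 3α = 3.6×10⁻⁵ /K; ΔT = 301.74 K
ΔV = 3αV₀ΔT = 3(12×10⁻⁶)(1700)(301.74) = 18.5 cm³

ΔV = 18.5 cm³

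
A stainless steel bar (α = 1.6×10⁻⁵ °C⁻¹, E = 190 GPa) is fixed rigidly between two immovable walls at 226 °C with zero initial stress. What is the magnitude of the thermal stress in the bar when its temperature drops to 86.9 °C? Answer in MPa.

Fully constrained: the free strain ε = αΔT is blocked, so σ = Eε = EαΔT.
|ΔT| = 139.1 K
σ = 190×10⁹ × 1.6×10⁻⁵ × 139.1 = 4.23×10⁸ Pa

σ = 423 MPa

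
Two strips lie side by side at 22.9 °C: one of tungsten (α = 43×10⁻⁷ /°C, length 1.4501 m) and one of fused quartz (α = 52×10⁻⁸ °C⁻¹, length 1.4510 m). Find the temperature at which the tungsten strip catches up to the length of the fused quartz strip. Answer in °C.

L₁(1 + α₁ΔT) = L₂(1 + α₂ΔT) ⇒ ΔT = (L₂ − L₁)/(α₁L₁ − α₂L₂)
L₂ − L₁ = 1.4510 − 1.4501 = 9.00×10⁻⁴ m
α₁L₁ − α₂L₂ = 43×10⁻⁷×1.4501 − 52×10⁻⁸×1.4510 = 5.48091×10⁻⁶ m/K
ΔT = 9.00×10⁻⁴ / 5.48091×10⁻⁶ = 164.206 K
T = 22.9 + 164.206 = 187.106 °C

T = 187.1 °C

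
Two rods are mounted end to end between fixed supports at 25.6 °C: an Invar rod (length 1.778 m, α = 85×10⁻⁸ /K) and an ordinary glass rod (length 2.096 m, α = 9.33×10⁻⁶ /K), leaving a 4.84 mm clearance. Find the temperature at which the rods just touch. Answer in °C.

T = 255 °C

α₁L₁ = 1.5113×10⁻⁶ m/K, α₂L₂ = 1.955568×10⁻⁵ m/K → total 2.106698×10⁻⁵ m/K
ΔT = g/(α₁L₁+α₂L₂) = 4.84×10⁻³ / 2.106698×10⁻⁵ = 229.74 K
T = 25.6 + 229.74 = 255.34 °C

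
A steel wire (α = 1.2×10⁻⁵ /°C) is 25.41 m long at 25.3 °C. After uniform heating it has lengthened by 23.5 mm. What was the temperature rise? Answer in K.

ΔL = αL₀ΔT ⇒ ΔT = ΔL / (αL₀)
ΔT = 23.5×10⁻³ m / (1.2×10⁻⁵ × 25.41 m) = 77.069 K

ΔT = 77.1 K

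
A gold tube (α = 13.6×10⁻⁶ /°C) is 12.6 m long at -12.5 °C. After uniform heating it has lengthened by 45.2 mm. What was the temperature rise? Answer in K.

ΔL = αL₀ΔT ⇒ ΔT = ΔL / (αL₀)
ΔT = 45.2×10⁻³ m / (13.6×10⁻⁶ × 12.6 m) = 263.77 K

ΔT = 264 K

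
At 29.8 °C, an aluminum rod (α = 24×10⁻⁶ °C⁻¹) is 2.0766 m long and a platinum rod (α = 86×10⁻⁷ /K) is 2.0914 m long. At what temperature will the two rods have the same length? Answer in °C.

T = 494.4 °C

Equal length when α₁L₁ΔT − α₂L₂ΔT = L₂ − L₁ = 1.48×10⁻² m
α₁L₁ = 4.98384×10⁻⁵, α₂L₂ = 1.798604×10⁻⁵ → Δ(αL) = 3.185236×10⁻⁵ m/K
ΔT = 1.48×10⁻² / 3.185236×10⁻⁵ = 464.644 K, so T = 29.8 + 464.644 = 494.444 °C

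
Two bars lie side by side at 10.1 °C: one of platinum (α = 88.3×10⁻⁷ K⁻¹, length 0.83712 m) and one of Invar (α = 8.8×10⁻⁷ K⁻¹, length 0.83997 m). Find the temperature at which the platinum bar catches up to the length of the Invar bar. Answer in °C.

Equal length when α₁L₁ΔT − α₂L₂ΔT = L₂ − L₁ = 2.85×10⁻³ m
α₁L₁ = 7.3917696×10⁻⁶, α₂L₂ = 7.391736×10⁻⁷ → Δ(αL) = 6.652596×10⁻⁶ m/K
ΔT = 2.85×10⁻³ / 6.652596×10⁻⁶ = 428.404 K, so T = 10.1 + 428.404 = 438.504 °C

T = 438.5 °C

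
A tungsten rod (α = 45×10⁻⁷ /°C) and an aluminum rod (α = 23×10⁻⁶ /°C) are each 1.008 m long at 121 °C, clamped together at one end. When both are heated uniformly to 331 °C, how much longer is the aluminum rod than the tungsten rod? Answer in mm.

3.92 mm

ΔT = 210 K
tungsten: ΔL = 45×10⁻⁷ × 1.008 m × 210 = 9.5256×10⁻⁴ m = 0.95256 mm
aluminum: ΔL = 23×10⁻⁶ × 1.008 m × 210 = 4.8686×10⁻³ m = 4.8686 mm
difference = 4.8686 − 0.95256 = 3.91604 mm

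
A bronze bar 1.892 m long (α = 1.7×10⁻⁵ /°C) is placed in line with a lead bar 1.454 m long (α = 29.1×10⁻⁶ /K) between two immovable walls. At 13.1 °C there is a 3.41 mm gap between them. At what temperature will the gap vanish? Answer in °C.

Gap closes when ΔL₁ + ΔL₂ = 3.41 mm = 3.41×10⁻³ m
(α₁L₁ + α₂L₂)ΔT = g
α₁L₁ + α₂L₂ = 1.7×10⁻⁵×1.892 + 29.1×10⁻⁶×1.454 = 7.44754×10⁻⁵ m/K
ΔT = 3.41×10⁻³ / 7.44754×10⁻⁵ = 45.787 K
T = 13.1 + 45.787 = 58.887 °C

T = 58.9 °C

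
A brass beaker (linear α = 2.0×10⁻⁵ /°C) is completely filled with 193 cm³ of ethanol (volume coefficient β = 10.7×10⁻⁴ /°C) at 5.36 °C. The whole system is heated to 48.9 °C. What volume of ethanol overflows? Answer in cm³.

8.49 cm³

The beaker also expands: β_container ≈ 3α = 6.0×10⁻⁵ /K
Net overflow = V₀(β_liq − 3α_cont)ΔT
β − 3α = 1.07×10⁻³ − 6.0×10⁻⁵ = 1.01×10⁻³ /K; ΔT = 43.54 K
ΔV = 193 × 1.01×10⁻³ × 43.54 = 8.49 cm³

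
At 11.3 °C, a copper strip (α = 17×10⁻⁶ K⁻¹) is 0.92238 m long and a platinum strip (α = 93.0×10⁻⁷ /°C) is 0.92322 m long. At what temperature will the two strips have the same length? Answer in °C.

T = 129.7 °C

L₁(1 + α₁ΔT) = L₂(1 + α₂ΔT) ⇒ ΔT = (L₂ − L₁)/(α₁L₁ − α₂L₂)
L₂ − L₁ = 0.92322 − 0.92238 = 8.40×10⁻⁴ m
α₁L₁ − α₂L₂ = 17×10⁻⁶×0.92238 − 93.0×10⁻⁷×0.92322 = 7.094514×10⁻⁶ m/K
ΔT = 8.40×10⁻⁴ / 7.094514×10⁻⁶ = 118.401 K
T = 11.3 + 118.401 = 129.701 °C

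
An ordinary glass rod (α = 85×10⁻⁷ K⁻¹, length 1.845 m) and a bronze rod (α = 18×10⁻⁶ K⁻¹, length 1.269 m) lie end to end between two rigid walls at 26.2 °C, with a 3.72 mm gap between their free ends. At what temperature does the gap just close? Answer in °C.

T = 123 °C

α₁L₁ = 1.56825×10⁻⁵ m/K, α₂L₂ = 2.2842×10⁻⁵ m/K → total 3.85245×10⁻⁵ m/K
ΔT = g/(α₁L₁+α₂L₂) = 3.72×10⁻³ / 3.85245×10⁻⁵ = 96.56 K
T = 26.2 + 96.56 = 122.76 °C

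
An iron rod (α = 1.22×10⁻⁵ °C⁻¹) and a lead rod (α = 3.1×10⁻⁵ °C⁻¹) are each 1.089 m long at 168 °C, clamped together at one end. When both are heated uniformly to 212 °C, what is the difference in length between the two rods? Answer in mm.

ΔT = 44 K
iron: ΔL = 1.22×10⁻⁵ × 1.089 m × 44 = 5.8458×10⁻⁴ m = 0.58458 mm
lead: ΔL = 3.1×10⁻⁵ × 1.089 m × 44 = 1.4854×10⁻³ m = 1.4854 mm
difference = 1.4854 − 0.58458 = 0.90082 mm

0.901 mm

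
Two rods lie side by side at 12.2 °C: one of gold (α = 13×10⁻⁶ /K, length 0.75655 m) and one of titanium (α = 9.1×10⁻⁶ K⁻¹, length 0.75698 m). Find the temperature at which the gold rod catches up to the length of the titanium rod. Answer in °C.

L₁(1 + α₁ΔT) = L₂(1 + α₂ΔT) ⇒ ΔT = (L₂ − L₁)/(α₁L₁ − α₂L₂)
L₂ − L₁ = 0.75698 − 0.75655 = 4.30×10⁻⁴ m
α₁L₁ − α₂L₂ = 13×10⁻⁶×0.75655 − 9.1×10⁻⁶×0.75698 = 2.946632×10⁻⁶ m/K
ΔT = 4.30×10⁻⁴ / 2.946632×10⁻⁶ = 145.929 K
T = 12.2 + 145.929 = 158.129 °C

T = 158.1 °C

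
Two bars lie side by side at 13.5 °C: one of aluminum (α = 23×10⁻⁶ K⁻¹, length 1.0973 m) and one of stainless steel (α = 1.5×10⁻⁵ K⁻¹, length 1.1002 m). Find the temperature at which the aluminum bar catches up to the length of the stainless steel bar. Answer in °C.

Equal length when α₁L₁ΔT − α₂L₂ΔT = L₂ − L₁ = 2.90×10⁻³ m
α₁L₁ = 2.52379×10⁻⁵, α₂L₂ = 1.6503×10⁻⁵ → Δ(αL) = 8.7349×10⁻⁶ m/K
ΔT = 2.90×10⁻³ / 8.7349×10⁻⁶ = 332.002 K, so T = 13.5 + 332.002 = 345.502 °C

T = 345.5 °C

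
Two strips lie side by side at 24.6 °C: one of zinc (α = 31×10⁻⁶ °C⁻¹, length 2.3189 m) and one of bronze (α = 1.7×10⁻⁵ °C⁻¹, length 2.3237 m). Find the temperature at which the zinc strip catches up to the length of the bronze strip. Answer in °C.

T = 172.8 °C

L₁(1 + α₁ΔT) = L₂(1 + α₂ΔT) ⇒ ΔT = (L₂ − L₁)/(α₁L₁ − α₂L₂)
L₂ − L₁ = 2.3237 − 2.3189 = 4.80×10⁻³ m
α₁L₁ − α₂L₂ = 31×10⁻⁶×2.3189 − 1.7×10⁻⁵×2.3237 = 3.2383×10⁻⁵ m/K
ΔT = 4.80×10⁻³ / 3.2383×10⁻⁵ = 148.226 K
T = 24.6 + 148.226 = 172.826 °C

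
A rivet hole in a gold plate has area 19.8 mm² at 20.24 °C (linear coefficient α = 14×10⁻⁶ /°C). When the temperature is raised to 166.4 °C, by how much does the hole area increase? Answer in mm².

ΔA = 0.0810 mm²

Area coefficient ≈ 2α; |ΔT| = 146.16 K
ΔA = 2αA₀ΔT = 2(14×10⁻⁶)(19.8)(146.16) = 0.0810 mm²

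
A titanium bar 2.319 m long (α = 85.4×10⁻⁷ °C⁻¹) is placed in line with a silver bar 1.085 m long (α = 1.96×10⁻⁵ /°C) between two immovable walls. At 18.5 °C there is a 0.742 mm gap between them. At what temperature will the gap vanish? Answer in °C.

Gap closes when ΔL₁ + ΔL₂ = 0.742 mm = 7.42×10⁻⁴ m
(α₁L₁ + α₂L₂)ΔT = g
α₁L₁ + α₂L₂ = 85.4×10⁻⁷×2.319 + 1.96×10⁻⁵×1.085 = 4.107026×10⁻⁵ m/K
ΔT = 7.42×10⁻⁴ / 4.107026×10⁻⁵ = 18.067 K
T = 18.5 + 18.067 = 36.567 °C

T = 36.6 °C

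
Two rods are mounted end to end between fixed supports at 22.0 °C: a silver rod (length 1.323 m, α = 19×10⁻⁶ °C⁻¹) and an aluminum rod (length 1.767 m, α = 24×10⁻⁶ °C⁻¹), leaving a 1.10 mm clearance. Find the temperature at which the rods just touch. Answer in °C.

Gap closes when ΔL₁ + ΔL₂ = 1.10 mm = 1.10×10⁻³ m
(α₁L₁ + α₂L₂)ΔT = g
α₁L₁ + α₂L₂ = 19×10⁻⁶×1.323 + 24×10⁻⁶×1.767 = 6.7545×10⁻⁵ m/K
ΔT = 1.10×10⁻³ / 6.7545×10⁻⁵ = 16.285 K
T = 22.0 + 16.285 = 38.285 °C

T = 38.3 °C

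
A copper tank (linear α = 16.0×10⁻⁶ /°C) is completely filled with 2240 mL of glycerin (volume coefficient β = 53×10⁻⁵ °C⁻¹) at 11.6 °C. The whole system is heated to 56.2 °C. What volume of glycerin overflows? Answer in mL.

48.2 mL

The tank also expands: β_container ≈ 3α = 4.8×10⁻⁵ /K
Net overflow = V₀(β_liq − 3α_cont)ΔT
β − 3α = 5.30×10⁻⁴ − 4.8×10⁻⁵ = 4.82×10⁻⁴ /K; ΔT = 44.6 K
ΔV = 2240 × 4.82×10⁻⁴ × 44.6 = 48.2 mL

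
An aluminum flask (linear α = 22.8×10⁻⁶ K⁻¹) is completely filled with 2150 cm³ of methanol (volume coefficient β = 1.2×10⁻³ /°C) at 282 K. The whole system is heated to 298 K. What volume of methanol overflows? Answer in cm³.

The flask also expands: β_container ≈ 3α = 6.84×10⁻⁵ /K
Net overflow = V₀(β_liq − 3α_cont)ΔT
β − 3α = 1.20×10⁻³ − 6.84×10⁻⁵ = 1.1316×10⁻³ /K; ΔT = 16 K
ΔV = 2150 × 1.1316×10⁻³ × 16 = 38.9 cm³

38.9 cm³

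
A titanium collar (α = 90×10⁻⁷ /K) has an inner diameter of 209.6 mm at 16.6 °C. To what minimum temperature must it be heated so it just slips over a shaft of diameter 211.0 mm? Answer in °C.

Required Δd = 211.0 − 209.6 = 1.4 mm
Δd = αd₀ΔT ⇒ ΔT = Δd/(αd₀) = 1.4 / (90×10⁻⁷ × 209.6) = 742.15 K
T_min = 16.6 + 742.15 = 758.75 °C

T = 759 °C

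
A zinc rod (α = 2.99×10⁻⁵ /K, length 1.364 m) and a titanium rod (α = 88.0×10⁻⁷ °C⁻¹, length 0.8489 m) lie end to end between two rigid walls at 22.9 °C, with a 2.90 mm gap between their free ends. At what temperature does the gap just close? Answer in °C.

Gap closes when ΔL₁ + ΔL₂ = 2.90 mm = 2.90×10⁻³ m
(α₁L₁ + α₂L₂)ΔT = g
α₁L₁ + α₂L₂ = 2.99×10⁻⁵×1.364 + 88.0×10⁻⁷×0.8489 = 4.825392×10⁻⁵ m/K
ΔT = 2.90×10⁻³ / 4.825392×10⁻⁵ = 60.099 K
T = 22.9 + 60.099 = 82.999 °C

T = 83.0 °C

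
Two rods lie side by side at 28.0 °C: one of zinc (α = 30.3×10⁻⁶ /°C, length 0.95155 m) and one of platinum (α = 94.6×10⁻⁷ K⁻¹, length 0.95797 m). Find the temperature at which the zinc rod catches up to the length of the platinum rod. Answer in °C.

L₁(1 + α₁ΔT) = L₂(1 + α₂ΔT) ⇒ ΔT = (L₂ − L₁)/(α₁L₁ − α₂L₂)
L₂ − L₁ = 0.95797 − 0.95155 = 6.42×10⁻³ m
α₁L₁ − α₂L₂ = 30.3×10⁻⁶×0.95155 − 94.6×10⁻⁷×0.95797 = 1.97695688×10⁻⁵ m/K
ΔT = 6.42×10⁻³ / 1.97695688×10⁻⁵ = 324.742 K
T = 28.0 + 324.742 = 352.742 °C

T = 352.7 °C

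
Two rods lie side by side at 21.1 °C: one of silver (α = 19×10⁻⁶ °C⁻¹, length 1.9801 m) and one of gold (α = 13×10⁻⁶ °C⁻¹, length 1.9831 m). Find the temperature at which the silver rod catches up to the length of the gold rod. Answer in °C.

L₁(1 + α₁ΔT) = L₂(1 + α₂ΔT) ⇒ ΔT = (L₂ − L₁)/(α₁L₁ − α₂L₂)
L₂ − L₁ = 1.9831 − 1.9801 = 3.00×10⁻³ m
α₁L₁ − α₂L₂ = 19×10⁻⁶×1.9801 − 13×10⁻⁶×1.9831 = 1.18416×10⁻⁵ m/K
ΔT = 3.00×10⁻³ / 1.18416×10⁻⁵ = 253.344 K
T = 21.1 + 253.344 = 274.444 °C

T = 274.4 °C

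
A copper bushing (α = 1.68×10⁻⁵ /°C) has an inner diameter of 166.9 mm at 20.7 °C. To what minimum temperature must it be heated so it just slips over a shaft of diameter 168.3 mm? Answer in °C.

Required Δd = 168.3 − 166.9 = 1.4 mm
Δd = αd₀ΔT ⇒ ΔT = Δd/(αd₀) = 1.4 / (1.68×10⁻⁵ × 166.9) = 499.30 K
T_min = 20.7 + 499.30 = 520.00 °C

T = 520 °C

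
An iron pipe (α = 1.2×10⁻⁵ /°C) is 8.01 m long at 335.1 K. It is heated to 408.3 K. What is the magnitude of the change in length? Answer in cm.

|ΔT| = |408.3 − 335.1| = 73.2 K
ΔL = αL₀ΔT = (1.2×10⁻⁵)(8.01)(73.2) = 7.04×10⁻³ m

ΔL = 0.704 cm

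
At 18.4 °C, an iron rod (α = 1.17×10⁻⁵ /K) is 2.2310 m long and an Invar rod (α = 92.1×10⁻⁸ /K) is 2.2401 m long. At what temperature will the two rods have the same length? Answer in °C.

T = 396.9 °C

Equal length when α₁L₁ΔT − α₂L₂ΔT = L₂ − L₁ = 9.10×10⁻³ m
α₁L₁ = 2.61027×10⁻⁵, α₂L₂ = 2.0631321×10⁻⁶ → Δ(αL) = 2.40395679×10⁻⁵ m/K
ΔT = 9.10×10⁻³ / 2.40395679×10⁻⁵ = 378.543 K, so T = 18.4 + 378.543 = 396.943 °C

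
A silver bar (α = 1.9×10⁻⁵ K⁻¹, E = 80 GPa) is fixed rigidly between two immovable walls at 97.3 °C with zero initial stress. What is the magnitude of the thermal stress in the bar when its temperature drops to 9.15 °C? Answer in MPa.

σ = 134 MPa

Fully constrained: the free strain ε = αΔT is blocked, so σ = Eε = EαΔT.
|ΔT| = 88.15 K
σ = 80.0×10⁹ × 1.9×10⁻⁵ × 88.15 = 1.34×10⁸ Pa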